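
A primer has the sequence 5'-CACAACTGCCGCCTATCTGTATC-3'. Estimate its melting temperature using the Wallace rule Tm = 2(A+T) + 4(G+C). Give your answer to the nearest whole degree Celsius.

Base counts: A=5, T=6, G=3, C=9 (length 23).
Tm = 2·(5+6) + 4·(3+9) = 2·11 + 4·12 = 22 + 48 = 70°C.

70°C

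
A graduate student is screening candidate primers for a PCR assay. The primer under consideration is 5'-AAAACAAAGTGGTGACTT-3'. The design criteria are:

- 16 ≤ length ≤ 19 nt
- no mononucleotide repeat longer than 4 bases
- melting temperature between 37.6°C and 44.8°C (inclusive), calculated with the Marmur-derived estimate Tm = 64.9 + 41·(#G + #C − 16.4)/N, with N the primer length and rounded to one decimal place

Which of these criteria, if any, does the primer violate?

Base counts: A=8, T=4, G=4, C=2 (length 18).
length: length 18 ✓
homopolymer run: longest run = 4 ✓
Tm: Tm = 64.9 + 41·(6 − 16.4)/18 = 41.2°C ✓

Meets all criteria.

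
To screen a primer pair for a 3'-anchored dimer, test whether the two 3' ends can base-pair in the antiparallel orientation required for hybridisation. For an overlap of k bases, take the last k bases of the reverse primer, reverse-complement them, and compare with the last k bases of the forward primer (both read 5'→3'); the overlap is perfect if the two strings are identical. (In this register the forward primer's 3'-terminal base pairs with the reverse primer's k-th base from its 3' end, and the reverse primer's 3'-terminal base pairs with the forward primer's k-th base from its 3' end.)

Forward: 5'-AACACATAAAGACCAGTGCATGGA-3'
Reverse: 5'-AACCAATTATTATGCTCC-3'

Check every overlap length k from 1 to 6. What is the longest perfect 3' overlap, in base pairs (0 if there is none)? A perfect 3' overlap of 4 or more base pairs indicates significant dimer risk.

Longest perfect overlap: 3 complementary base pairs; below the dimer-risk threshold (threshold 4).

Last 6 bases (5'→3') — forward …CATGGA, reverse …TGCTCC.
Reverse complement of the reverse primer's last 6 bases: GGAGCA; its first k bases are the reverse complement of the reverse primer's last k bases, so a perfect k-base overlap needs the forward primer's last k bases to equal them.
Comparing (forward last k vs required): k=1: A vs G ✗; k=2: GA vs GG ✗; k=3: GGA vs GGA ✓; k=4: TGGA vs GGAG ✗; k=5: ATGGA vs GGAGC ✗; k=6: CATGGA vs GGAGCA ✗.
Only k = 3 is perfect, so the longest perfect 3' overlap is 3.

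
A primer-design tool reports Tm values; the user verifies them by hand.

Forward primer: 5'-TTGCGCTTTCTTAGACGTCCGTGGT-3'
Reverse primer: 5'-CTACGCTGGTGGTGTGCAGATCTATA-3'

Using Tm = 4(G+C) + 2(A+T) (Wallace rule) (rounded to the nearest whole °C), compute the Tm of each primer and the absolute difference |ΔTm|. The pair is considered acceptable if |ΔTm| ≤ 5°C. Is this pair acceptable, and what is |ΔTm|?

Forward: A=2 T=10 G=7 C=6 → Tm = 2·12 + 4·13 = 76°C.
Reverse: A=5 T=8 G=8 C=5 → Tm = 2·13 + 4·13 = 78°C.
|ΔTm| = |76 − 78| = 2°C, ≤ 5°C.

|ΔTm| = 2°C; the pair is acceptable.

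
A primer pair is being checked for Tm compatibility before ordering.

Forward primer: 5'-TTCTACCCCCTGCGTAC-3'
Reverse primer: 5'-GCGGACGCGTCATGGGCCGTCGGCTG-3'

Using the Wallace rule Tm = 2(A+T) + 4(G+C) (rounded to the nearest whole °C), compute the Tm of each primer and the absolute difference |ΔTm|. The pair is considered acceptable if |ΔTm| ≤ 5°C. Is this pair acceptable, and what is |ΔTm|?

Forward: A=2 T=5 G=2 C=8 → Tm = 2·7 + 4·10 = 54°C.
Reverse: A=2 T=4 G=12 C=8 → Tm = 2·6 + 4·20 = 92°C.
|ΔTm| = |54 − 92| = 38°C, > 5°C.

|ΔTm| = 38°C; the pair is not acceptable.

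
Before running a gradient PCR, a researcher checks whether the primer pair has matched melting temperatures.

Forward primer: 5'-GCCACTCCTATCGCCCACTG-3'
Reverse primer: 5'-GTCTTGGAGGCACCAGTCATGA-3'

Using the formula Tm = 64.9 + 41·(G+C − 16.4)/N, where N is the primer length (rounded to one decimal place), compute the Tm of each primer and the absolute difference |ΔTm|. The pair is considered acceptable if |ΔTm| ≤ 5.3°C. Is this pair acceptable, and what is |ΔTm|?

|ΔTm| = 1.2°C; the pair is acceptable.

Forward: G+C = 13, N = 20 → Tm = 64.9 + 41·(13 − 16.4)/20 = 57.9°C.
Reverse: G+C = 12, N = 22 → Tm = 64.9 + 41·(12 − 16.4)/22 = 56.7°C.
|ΔTm| = |57.9 − 56.7| = 1.2°C, ≤ 5.3°C.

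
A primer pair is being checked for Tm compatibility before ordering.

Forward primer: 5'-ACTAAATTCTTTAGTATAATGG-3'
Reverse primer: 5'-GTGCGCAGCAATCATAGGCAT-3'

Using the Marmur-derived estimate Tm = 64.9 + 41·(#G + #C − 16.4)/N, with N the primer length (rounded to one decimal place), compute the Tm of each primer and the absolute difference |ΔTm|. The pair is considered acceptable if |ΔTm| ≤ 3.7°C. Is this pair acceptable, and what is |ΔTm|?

|ΔTm| = 10.7°C; the pair is not acceptable.

Forward: G+C = 5, N = 22 → Tm = 64.9 + 41·(5 − 16.4)/22 = 43.7°C.
Reverse: G+C = 11, N = 21 → Tm = 64.9 + 41·(11 − 16.4)/21 = 54.4°C.
|ΔTm| = |43.7 − 54.4| = 10.7°C, > 3.7°C.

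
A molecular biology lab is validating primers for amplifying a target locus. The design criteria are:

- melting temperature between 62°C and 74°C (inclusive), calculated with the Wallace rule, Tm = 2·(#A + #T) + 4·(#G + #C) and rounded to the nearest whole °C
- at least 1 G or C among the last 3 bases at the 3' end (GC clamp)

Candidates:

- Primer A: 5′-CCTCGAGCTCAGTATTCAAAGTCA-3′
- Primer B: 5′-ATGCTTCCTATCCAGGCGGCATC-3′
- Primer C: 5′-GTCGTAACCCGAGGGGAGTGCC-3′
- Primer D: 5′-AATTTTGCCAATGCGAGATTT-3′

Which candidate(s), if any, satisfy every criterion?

Primer A, Primer B and Primer C.

Primer A (24 nt, A=7 T=6 G=4 C=7): Tm = 2·13 + 4·11 = 70°C ✓; 3' end TCA has 1 G/C ✓ — passes.
Primer B (23 nt, A=4 T=6 G=5 C=8): Tm = 2·10 + 4·13 = 72°C ✓; 3' end ATC has 1 G/C ✓ — passes.
Primer C (22 nt, A=4 T=3 G=9 C=6): Tm = 2·7 + 4·15 = 74°C ✓; 3' end GCC has 3 G/C ✓ — passes.
Primer D (21 nt, A=6 T=8 G=4 C=3): Tm = 2·14 + 4·7 = 56°C, outside 62–74°C ✗; 3' end TTT has 0 G/C, need ≥1 ✗ — fails.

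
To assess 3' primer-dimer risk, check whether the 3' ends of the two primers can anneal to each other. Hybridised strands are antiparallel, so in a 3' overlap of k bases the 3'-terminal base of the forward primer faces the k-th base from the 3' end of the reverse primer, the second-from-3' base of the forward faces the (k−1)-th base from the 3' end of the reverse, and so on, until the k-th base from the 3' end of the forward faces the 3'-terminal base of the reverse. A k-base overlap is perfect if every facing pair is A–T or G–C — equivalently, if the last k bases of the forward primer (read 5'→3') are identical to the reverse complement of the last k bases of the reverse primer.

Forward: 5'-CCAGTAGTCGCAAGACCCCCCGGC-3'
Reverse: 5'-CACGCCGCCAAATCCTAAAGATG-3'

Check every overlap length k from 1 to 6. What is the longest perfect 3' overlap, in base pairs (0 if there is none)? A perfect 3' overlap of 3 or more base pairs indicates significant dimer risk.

Longest perfect overlap: 1 complementary base pair; below the dimer-risk threshold (threshold 3).

Last 6 bases (5'→3') — forward …CCCGGC, reverse …AAGATG.
Reverse complement of the reverse primer's last 6 bases: CATCTT; its first k bases are the reverse complement of the reverse primer's last k bases, so a perfect k-base overlap needs the forward primer's last k bases to equal them.
Comparing (forward last k vs required): k=1: C vs C ✓; k=2: GC vs CA ✗; k=3: GGC vs CAT ✗; k=4: CGGC vs CATC ✗; k=5: CCGGC vs CATCT ✗; k=6: CCCGGC vs CATCTT ✗.
Only k = 1 is perfect, so the longest perfect 3' overlap is 1.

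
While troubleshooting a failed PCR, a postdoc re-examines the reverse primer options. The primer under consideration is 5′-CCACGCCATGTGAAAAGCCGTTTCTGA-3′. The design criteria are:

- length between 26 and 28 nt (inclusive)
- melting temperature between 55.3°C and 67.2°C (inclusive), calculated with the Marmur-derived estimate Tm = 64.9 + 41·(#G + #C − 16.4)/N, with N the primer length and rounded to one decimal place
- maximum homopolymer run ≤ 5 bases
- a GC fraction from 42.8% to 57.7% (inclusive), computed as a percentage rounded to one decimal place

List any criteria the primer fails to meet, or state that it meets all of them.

Meets all criteria.

Base counts: A=7, T=6, G=6, C=8 (length 27).
length: length 27 ✓
Tm: Tm = 64.9 + 41·(14 − 16.4)/27 = 61.3°C ✓
homopolymer run: longest run = 4 ✓
GC content: GC 14/27 = 51.9% ✓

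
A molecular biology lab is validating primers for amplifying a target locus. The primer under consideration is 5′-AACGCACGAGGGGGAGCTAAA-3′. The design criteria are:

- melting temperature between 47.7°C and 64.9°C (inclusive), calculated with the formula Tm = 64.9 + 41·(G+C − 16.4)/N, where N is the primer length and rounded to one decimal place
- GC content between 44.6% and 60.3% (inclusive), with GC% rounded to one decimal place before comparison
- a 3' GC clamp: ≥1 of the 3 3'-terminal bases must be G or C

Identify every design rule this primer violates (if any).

Base counts: A=8, T=1, G=8, C=4 (length 21).
Tm: Tm = 64.9 + 41·(12 − 16.4)/21 = 56.3°C ✓
GC content: GC 12/21 = 57.1% ✓
GC clamp: 3' end AAA has 0 G/C, need ≥1 ✗

Fails: GC clamp.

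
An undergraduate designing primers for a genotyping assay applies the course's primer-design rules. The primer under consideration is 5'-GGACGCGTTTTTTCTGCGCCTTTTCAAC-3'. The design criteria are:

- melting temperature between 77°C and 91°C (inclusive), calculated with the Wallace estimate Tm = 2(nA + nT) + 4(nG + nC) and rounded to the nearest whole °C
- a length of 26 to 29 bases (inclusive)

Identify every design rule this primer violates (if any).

Base counts: A=3, T=11, G=6, C=8 (length 28).
Tm: Tm = 2·14 + 4·14 = 84°C ✓
length: length 28 ✓

Meets all criteria.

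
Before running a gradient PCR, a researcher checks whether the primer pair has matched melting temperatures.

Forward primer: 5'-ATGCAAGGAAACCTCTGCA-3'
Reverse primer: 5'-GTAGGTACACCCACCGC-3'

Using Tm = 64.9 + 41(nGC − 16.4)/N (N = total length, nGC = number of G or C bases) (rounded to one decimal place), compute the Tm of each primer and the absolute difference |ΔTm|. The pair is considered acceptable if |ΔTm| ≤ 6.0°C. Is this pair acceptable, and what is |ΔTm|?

|ΔTm| = 3.0°C; the pair is acceptable.

Forward: G+C = 9, N = 19 → Tm = 64.9 + 41·(9 − 16.4)/19 = 48.9°C.
Reverse: G+C = 11, N = 17 → Tm = 64.9 + 41·(11 − 16.4)/17 = 51.9°C.
|ΔTm| = |48.9 − 51.9| = 3.0°C, ≤ 6.0°C.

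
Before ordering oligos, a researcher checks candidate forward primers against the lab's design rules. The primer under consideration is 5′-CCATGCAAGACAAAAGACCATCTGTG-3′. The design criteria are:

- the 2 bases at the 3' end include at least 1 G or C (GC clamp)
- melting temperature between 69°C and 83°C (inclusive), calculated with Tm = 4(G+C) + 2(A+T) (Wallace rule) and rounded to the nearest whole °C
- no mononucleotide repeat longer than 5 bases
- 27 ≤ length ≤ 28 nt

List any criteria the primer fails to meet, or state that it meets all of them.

Fails: length.

Base counts: A=10, T=4, G=5, C=7 (length 26).
GC clamp: 3' end TG has 1 G/C ✓
Tm: Tm = 2·14 + 4·12 = 76°C ✓
homopolymer run: longest run = 4 ✓
length: length 26, outside 27–28 ✗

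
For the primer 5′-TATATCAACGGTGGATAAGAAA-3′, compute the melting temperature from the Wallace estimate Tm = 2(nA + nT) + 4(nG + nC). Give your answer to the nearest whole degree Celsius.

Base counts: A=10, T=5, G=5, C=2 (length 22).
Tm = 2·(10+5) + 4·(5+2) = 2·15 + 4·7 = 30 + 28 = 58°C.

58°C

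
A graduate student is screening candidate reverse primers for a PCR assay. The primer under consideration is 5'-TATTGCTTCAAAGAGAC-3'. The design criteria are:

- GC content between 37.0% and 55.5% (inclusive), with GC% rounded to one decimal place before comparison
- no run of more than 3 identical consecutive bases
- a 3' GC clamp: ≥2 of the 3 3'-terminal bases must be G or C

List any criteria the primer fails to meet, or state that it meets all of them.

Base counts: A=6, T=5, G=3, C=3 (length 17).
GC content: GC 6/17 = 35.3%, outside 37.0–55.5% ✗
homopolymer run: longest run = 3 ✓
GC clamp: 3' end GAC has 2 G/C ✓

Fails: GC content.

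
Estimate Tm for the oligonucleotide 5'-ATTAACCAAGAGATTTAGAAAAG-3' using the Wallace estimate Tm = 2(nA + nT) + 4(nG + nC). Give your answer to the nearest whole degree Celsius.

58°C

Base counts: A=12, T=5, G=4, C=2 (length 23).
Tm = 2·(12+5) + 4·(4+2) = 2·17 + 4·6 = 34 + 24 = 58°C.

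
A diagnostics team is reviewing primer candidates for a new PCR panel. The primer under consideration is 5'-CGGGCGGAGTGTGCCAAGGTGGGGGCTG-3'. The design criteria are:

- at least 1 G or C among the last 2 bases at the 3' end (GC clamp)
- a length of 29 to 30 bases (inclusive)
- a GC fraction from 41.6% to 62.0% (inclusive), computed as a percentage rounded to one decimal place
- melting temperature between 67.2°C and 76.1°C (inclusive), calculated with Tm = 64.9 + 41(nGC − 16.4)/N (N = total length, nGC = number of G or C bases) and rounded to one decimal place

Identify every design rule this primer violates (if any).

Fails: length, GC content.

Base counts: A=3, T=4, G=16, C=5 (length 28).
GC clamp: 3' end TG has 1 G/C ✓
length: length 28, outside 29–30 ✗
GC content: GC 21/28 = 75.0%, outside 41.6–62.0% ✗
Tm: Tm = 64.9 + 41·(21 − 16.4)/28 = 71.6°C ✓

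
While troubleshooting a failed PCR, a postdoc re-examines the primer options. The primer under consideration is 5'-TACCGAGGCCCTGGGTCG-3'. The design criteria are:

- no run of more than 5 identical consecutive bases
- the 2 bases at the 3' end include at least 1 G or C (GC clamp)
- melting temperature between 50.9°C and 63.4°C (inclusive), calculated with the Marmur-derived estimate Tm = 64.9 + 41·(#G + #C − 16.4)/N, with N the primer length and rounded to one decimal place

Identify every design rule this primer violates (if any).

Base counts: A=2, T=3, G=7, C=6 (length 18).
homopolymer run: longest run = 3 ✓
GC clamp: 3' end CG has 2 G/C ✓
Tm: Tm = 64.9 + 41·(13 − 16.4)/18 = 57.2°C ✓

Meets all criteria.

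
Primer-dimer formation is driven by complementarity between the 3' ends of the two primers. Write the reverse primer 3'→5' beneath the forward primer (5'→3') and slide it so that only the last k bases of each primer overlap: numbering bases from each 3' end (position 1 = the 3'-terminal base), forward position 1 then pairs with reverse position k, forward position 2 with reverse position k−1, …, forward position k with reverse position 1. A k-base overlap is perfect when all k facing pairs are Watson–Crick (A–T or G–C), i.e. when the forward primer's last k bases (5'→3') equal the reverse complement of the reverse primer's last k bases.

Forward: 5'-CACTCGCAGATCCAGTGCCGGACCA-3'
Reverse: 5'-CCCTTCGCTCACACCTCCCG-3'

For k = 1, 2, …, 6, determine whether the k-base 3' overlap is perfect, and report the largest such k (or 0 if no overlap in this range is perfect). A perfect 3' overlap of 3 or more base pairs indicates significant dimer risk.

Longest perfect overlap: 0 complementary base pairs; below the dimer-risk threshold (threshold 3).

Last 6 bases (5'→3') — forward …GGACCA, reverse …CTCCCG.
Reverse complement of the reverse primer's last 6 bases: CGGGAG; its first k bases are the reverse complement of the reverse primer's last k bases, so a perfect k-base overlap needs the forward primer's last k bases to equal them.
Comparing (forward last k vs required): k=1: A vs C ✗; k=2: CA vs CG ✗; k=3: CCA vs CGG ✗; k=4: ACCA vs CGGG ✗; k=5: GACCA vs CGGGA ✗; k=6: GGACCA vs CGGGAG ✗.
No overlap length from 1 to 6 is perfect, so the longest perfect 3' overlap is 0.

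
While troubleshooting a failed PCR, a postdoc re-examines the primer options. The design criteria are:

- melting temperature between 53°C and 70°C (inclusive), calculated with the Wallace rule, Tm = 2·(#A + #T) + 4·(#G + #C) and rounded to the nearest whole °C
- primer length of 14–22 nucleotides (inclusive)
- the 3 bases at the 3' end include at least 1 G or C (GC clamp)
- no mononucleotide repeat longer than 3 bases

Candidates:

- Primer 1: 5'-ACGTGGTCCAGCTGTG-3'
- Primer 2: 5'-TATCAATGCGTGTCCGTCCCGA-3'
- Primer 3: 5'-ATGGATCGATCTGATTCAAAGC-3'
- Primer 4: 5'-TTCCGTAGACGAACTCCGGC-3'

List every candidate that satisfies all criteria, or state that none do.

Primer 1 (16 nt, A=2 T=4 G=6 C=4): Tm = 2·6 + 4·10 = 52°C, outside 53–70°C ✗; length 16 ✓; 3' end GTG has 2 G/C ✓; longest run = 2 ✓ — fails.
Primer 2 (22 nt, A=4 T=6 G=5 C=7): Tm = 2·10 + 4·12 = 68°C ✓; length 22 ✓; 3' end CGA has 2 G/C ✓; longest run = 3 ✓ — passes.
Primer 3 (22 nt, A=7 T=6 G=5 C=4): Tm = 2·13 + 4·9 = 62°C ✓; length 22 ✓; 3' end AGC has 2 G/C ✓; longest run = 3 ✓ — passes.
Primer 4 (20 nt, A=4 T=4 G=5 C=7): Tm = 2·8 + 4·12 = 64°C ✓; length 20 ✓; 3' end GGC has 3 G/C ✓; longest run = 2 ✓ — passes.

Primer 2, Primer 3 and Primer 4.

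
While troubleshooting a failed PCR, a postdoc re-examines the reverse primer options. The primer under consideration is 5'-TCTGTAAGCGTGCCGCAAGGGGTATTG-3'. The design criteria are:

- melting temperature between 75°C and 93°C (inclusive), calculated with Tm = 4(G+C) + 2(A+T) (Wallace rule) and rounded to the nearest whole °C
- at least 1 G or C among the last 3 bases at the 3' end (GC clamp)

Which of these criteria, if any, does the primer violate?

Base counts: A=5, T=7, G=10, C=5 (length 27).
Tm: Tm = 2·12 + 4·15 = 84°C ✓
GC clamp: 3' end TTG has 1 G/C ✓

Meets all criteria.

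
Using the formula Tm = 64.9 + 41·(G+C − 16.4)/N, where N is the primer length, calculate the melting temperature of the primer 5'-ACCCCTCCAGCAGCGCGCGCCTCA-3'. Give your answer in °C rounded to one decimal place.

67.6°C

Base counts: A=4, T=2, G=5, C=13; G+C = 18, N = 24.
Tm = 64.9 + 41·(18 − 16.4)/24 = 64.9 + 65.60/24 = 67.6°C.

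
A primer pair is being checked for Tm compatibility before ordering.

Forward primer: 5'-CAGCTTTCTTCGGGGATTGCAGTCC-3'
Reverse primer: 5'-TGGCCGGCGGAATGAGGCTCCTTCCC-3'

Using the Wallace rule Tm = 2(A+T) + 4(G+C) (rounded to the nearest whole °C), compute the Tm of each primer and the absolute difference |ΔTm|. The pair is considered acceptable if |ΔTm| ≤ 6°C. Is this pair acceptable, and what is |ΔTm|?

|ΔTm| = 10°C; the pair is not acceptable.

Forward: A=3 T=8 G=7 C=7 → Tm = 2·11 + 4·14 = 78°C.
Reverse: A=3 T=5 G=9 C=9 → Tm = 2·8 + 4·18 = 88°C.
|ΔTm| = |78 − 88| = 10°C, > 6°C.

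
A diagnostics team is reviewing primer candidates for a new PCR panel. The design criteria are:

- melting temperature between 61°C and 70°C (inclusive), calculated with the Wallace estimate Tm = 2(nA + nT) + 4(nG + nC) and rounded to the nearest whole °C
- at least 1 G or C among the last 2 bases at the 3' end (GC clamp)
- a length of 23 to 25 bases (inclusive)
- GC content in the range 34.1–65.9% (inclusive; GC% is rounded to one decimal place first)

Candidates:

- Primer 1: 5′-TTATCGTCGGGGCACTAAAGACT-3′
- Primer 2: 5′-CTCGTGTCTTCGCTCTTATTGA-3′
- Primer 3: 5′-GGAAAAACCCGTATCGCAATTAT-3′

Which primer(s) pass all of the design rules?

Primer 1 (23 nt, A=6 T=6 G=6 C=5): Tm = 2·12 + 4·11 = 68°C ✓; 3' end CT has 1 G/C ✓; length 23 ✓; GC 11/23 = 47.8% ✓ — passes.
Primer 2 (22 nt, A=2 T=10 G=4 C=6): Tm = 2·12 + 4·10 = 64°C ✓; 3' end GA has 1 G/C ✓; length 22, outside 23–25 ✗; GC 10/22 = 45.5% ✓ — fails.
Primer 3 (23 nt, A=9 T=5 G=4 C=5): Tm = 2·14 + 4·9 = 64°C ✓; 3' end AT has 0 G/C, need ≥1 ✗; length 23 ✓; GC 9/23 = 39.1% ✓ — fails.

Primer 1 only.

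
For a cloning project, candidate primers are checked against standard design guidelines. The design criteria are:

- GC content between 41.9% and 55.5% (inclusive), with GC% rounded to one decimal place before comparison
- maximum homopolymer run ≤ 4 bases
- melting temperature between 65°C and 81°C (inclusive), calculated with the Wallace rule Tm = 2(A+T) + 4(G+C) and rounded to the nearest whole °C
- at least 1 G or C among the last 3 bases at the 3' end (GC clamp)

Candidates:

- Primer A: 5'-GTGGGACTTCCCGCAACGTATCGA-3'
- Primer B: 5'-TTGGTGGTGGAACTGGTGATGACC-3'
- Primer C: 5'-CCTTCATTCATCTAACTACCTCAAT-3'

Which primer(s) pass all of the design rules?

Primer A (24 nt, A=5 T=5 G=7 C=7): GC 14/24 = 58.3%, outside 41.9–55.5% ✗; longest run = 3 ✓; Tm = 2·10 + 4·14 = 76°C ✓; 3' end CGA has 2 G/C ✓ — fails.
Primer B (24 nt, A=4 T=7 G=10 C=3): GC 13/24 = 54.2% ✓; longest run = 2 ✓; Tm = 2·11 + 4·13 = 74°C ✓; 3' end ACC has 2 G/C ✓ — passes.
Primer C (25 nt, A=7 T=9 G=0 C=9): GC 9/25 = 36.0%, outside 41.9–55.5% ✗; longest run = 2 ✓; Tm = 2·16 + 4·9 = 68°C ✓; 3' end AAT has 0 G/C, need ≥1 ✗ — fails.

Primer B only.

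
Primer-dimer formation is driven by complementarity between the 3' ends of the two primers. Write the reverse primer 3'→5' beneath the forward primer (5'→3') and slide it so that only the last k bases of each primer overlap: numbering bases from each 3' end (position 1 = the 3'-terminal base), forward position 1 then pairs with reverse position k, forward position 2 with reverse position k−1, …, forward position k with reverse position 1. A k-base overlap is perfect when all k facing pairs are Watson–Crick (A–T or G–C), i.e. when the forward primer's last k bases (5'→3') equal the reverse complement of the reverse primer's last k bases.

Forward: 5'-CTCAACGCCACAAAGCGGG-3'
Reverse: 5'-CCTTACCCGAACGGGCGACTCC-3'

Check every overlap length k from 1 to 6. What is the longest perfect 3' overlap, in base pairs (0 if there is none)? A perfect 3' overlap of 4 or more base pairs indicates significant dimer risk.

Last 6 bases (5'→3') — forward …AGCGGG, reverse …GACTCC.
Reverse complement of the reverse primer's last 6 bases: GGAGTC; its first k bases are the reverse complement of the reverse primer's last k bases, so a perfect k-base overlap needs the forward primer's last k bases to equal them.
Comparing (forward last k vs required): k=1: G vs G ✓; k=2: GG vs GG ✓; k=3: GGG vs GGA ✗; k=4: CGGG vs GGAG ✗; k=5: GCGGG vs GGAGT ✗; k=6: AGCGGG vs GGAGTC ✗.
Perfect overlaps at k = 1, 2; the largest is 2.

Longest perfect overlap: 2 complementary base pairs; below the dimer-risk threshold (threshold 4).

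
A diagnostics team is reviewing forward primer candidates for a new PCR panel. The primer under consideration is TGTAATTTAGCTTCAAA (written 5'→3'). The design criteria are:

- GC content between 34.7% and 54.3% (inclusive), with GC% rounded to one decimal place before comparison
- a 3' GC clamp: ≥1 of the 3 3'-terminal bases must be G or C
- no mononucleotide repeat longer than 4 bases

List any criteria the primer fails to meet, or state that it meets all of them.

Fails: GC content, GC clamp.

Base counts: A=6, T=7, G=2, C=2 (length 17).
GC content: GC 4/17 = 23.5%, outside 34.7–54.3% ✗
GC clamp: 3' end AAA has 0 G/C, need ≥1 ✗
homopolymer run: longest run = 3 ✓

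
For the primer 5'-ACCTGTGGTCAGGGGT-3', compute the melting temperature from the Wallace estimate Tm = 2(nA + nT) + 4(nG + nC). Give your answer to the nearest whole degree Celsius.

Base counts: A=2, T=4, G=7, C=3 (length 16).
Tm = 2·(2+4) + 4·(7+3) = 2·6 + 4·10 = 12 + 40 = 52°C.

52°C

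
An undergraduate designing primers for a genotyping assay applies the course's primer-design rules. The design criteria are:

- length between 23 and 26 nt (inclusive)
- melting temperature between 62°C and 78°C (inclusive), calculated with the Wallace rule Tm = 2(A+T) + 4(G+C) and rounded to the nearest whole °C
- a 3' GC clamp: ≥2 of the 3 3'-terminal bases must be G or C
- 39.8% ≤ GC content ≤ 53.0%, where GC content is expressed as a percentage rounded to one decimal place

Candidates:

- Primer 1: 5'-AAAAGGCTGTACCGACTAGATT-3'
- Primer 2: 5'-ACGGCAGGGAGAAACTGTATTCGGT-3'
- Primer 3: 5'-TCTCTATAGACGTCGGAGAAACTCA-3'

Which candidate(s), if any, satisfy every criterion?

Primer 2 only.

Primer 1 (22 nt, A=8 T=5 G=5 C=4): length 22, outside 23–26 ✗; Tm = 2·13 + 4·9 = 62°C ✓; 3' end ATT has 0 G/C, need ≥2 ✗; GC 9/22 = 40.9% ✓ — fails.
Primer 2 (25 nt, A=7 T=5 G=9 C=4): length 25 ✓; Tm = 2·12 + 4·13 = 76°C ✓; 3' end GGT has 2 G/C ✓; GC 13/25 = 52.0% ✓ — passes.
Primer 3 (25 nt, A=8 T=6 G=5 C=6): length 25 ✓; Tm = 2·14 + 4·11 = 72°C ✓; 3' end TCA has 1 G/C, need ≥2 ✗; GC 11/25 = 44.0% ✓ — fails.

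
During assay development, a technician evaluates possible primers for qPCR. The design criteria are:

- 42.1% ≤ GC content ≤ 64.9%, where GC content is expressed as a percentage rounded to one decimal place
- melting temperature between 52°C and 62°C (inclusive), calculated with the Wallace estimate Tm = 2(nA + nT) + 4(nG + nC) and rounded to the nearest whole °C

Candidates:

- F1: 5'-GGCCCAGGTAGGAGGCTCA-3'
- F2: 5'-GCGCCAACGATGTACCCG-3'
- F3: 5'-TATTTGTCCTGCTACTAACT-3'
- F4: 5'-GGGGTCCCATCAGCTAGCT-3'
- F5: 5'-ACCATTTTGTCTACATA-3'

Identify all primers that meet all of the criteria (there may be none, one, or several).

F1 (19 nt, A=4 T=2 G=8 C=5): GC 13/19 = 68.4%, outside 42.1–64.9% ✗; Tm = 2·6 + 4·13 = 64°C, outside 52–62°C ✗ — fails.
F2 (18 nt, A=4 T=2 G=5 C=7): GC 12/18 = 66.7%, outside 42.1–64.9% ✗; Tm = 2·6 + 4·12 = 60°C ✓ — fails.
F3 (20 nt, A=4 T=9 G=2 C=5): GC 7/20 = 35.0%, outside 42.1–64.9% ✗; Tm = 2·13 + 4·7 = 54°C ✓ — fails.
F4 (19 nt, A=3 T=4 G=6 C=6): GC 12/19 = 63.2% ✓; Tm = 2·7 + 4·12 = 62°C ✓ — passes.
F5 (17 nt, A=5 T=7 G=1 C=4): GC 5/17 = 29.4%, outside 42.1–64.9% ✗; Tm = 2·12 + 4·5 = 44°C, outside 52–62°C ✗ — fails.

F4 only.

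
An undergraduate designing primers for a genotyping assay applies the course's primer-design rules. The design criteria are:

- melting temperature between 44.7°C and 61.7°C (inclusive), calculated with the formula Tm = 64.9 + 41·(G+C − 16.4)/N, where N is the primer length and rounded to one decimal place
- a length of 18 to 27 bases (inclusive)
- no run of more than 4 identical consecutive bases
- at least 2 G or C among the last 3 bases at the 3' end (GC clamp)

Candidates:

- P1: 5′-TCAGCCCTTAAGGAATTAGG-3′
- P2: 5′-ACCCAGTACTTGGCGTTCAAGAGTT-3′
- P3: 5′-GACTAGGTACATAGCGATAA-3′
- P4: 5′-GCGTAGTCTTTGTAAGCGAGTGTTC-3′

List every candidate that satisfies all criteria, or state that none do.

P1 (20 nt, A=6 T=5 G=5 C=4): Tm = 64.9 + 41·(9 − 16.4)/20 = 49.7°C ✓; length 20 ✓; longest run = 3 ✓; 3' end AGG has 2 G/C ✓ — passes.
P2 (25 nt, A=6 T=7 G=6 C=6): Tm = 64.9 + 41·(12 − 16.4)/25 = 57.7°C ✓; length 25 ✓; longest run = 3 ✓; 3' end GTT has 1 G/C, need ≥2 ✗ — fails.
P3 (20 nt, A=8 T=4 G=5 C=3): Tm = 64.9 + 41·(8 − 16.4)/20 = 47.7°C ✓; length 20 ✓; longest run = 2 ✓; 3' end TAA has 0 G/C, need ≥2 ✗ — fails.
P4 (25 nt, A=4 T=9 G=8 C=4): Tm = 64.9 + 41·(12 − 16.4)/25 = 57.7°C ✓; length 25 ✓; longest run = 3 ✓; 3' end TTC has 1 G/C, need ≥2 ✗ — fails.

P1 only.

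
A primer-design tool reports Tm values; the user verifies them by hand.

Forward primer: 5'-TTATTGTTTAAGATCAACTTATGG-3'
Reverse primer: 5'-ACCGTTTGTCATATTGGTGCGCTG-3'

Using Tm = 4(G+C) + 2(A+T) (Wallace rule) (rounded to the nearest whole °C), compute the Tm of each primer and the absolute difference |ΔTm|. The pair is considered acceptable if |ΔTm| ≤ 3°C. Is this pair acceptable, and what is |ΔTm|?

Forward: A=7 T=11 G=4 C=2 → Tm = 2·18 + 4·6 = 60°C.
Reverse: A=3 T=9 G=7 C=5 → Tm = 2·12 + 4·12 = 72°C.
|ΔTm| = |60 − 72| = 12°C, > 3°C.

|ΔTm| = 12°C; the pair is not acceptable.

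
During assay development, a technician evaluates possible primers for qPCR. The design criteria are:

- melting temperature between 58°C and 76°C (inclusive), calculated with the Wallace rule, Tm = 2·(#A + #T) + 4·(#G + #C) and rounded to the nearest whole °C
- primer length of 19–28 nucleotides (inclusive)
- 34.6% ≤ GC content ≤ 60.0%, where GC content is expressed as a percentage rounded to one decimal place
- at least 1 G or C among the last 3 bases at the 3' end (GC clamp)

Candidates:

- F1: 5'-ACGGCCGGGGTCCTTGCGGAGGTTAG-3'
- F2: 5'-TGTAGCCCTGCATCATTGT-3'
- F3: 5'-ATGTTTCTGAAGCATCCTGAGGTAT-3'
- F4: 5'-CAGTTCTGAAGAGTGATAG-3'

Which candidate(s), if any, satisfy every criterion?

F1 (26 nt, A=3 T=5 G=12 C=6): Tm = 2·8 + 4·18 = 88°C, outside 58–76°C ✗; length 26 ✓; GC 18/26 = 69.2%, outside 34.6–60.0% ✗; 3' end TAG has 1 G/C ✓ — fails.
F2 (19 nt, A=3 T=7 G=4 C=5): Tm = 2·10 + 4·9 = 56°C, outside 58–76°C ✗; length 19 ✓; GC 9/19 = 47.4% ✓; 3' end TGT has 1 G/C ✓ — fails.
F3 (25 nt, A=6 T=9 G=6 C=4): Tm = 2·15 + 4·10 = 70°C ✓; length 25 ✓; GC 10/25 = 40.0% ✓; 3' end TAT has 0 G/C, need ≥1 ✗ — fails.
F4 (19 nt, A=6 T=5 G=6 C=2): Tm = 2·11 + 4·8 = 54°C, outside 58–76°C ✗; length 19 ✓; GC 8/19 = 42.1% ✓; 3' end TAG has 1 G/C ✓ — fails.

None of the candidates satisfy all criteria.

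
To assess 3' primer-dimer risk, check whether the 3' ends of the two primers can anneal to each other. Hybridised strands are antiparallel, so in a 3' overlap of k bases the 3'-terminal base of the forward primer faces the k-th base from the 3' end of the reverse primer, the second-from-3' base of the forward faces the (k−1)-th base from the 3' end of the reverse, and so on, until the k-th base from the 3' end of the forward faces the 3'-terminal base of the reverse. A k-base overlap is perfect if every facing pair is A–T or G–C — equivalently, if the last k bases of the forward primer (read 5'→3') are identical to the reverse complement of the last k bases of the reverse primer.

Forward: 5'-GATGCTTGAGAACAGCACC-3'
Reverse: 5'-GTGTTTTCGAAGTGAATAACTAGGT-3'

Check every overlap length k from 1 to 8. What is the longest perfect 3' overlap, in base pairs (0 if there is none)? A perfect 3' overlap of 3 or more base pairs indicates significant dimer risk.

Longest perfect overlap: 3 complementary base pairs; significant dimer risk (threshold 3).

Last 8 bases (5'→3') — forward …ACAGCACC, reverse …AACTAGGT.
Reverse complement of the reverse primer's last 8 bases: ACCTAGTT; its first k bases are the reverse complement of the reverse primer's last k bases, so a perfect k-base overlap needs the forward primer's last k bases to equal them.
Comparing (forward last k vs required): k=1: C vs A ✗; k=2: CC vs AC ✗; k=3: ACC vs ACC ✓; k=4: CACC vs ACCT ✗; k=5: GCACC vs ACCTA ✗; k=6: AGCACC vs ACCTAG ✗; k=7: CAGCACC vs ACCTAGT ✗; k=8: ACAGCACC vs ACCTAGTT ✗.
Only k = 3 is perfect, so the longest perfect 3' overlap is 3.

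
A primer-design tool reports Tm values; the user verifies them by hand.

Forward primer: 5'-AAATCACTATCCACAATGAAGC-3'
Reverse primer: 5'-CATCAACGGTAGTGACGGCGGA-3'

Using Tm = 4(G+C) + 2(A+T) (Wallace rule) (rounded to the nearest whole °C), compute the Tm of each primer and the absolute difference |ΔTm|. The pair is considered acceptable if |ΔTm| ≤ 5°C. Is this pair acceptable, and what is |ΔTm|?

Forward: A=10 T=4 G=2 C=6 → Tm = 2·14 + 4·8 = 60°C.
Reverse: A=6 T=3 G=8 C=5 → Tm = 2·9 + 4·13 = 70°C.
|ΔTm| = |60 − 70| = 10°C, > 5°C.

|ΔTm| = 10°C; the pair is not acceptable.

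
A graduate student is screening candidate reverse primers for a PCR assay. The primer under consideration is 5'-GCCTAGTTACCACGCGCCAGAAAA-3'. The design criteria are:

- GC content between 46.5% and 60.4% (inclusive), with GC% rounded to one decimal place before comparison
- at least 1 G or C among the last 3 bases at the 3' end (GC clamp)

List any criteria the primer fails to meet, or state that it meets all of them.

Fails: GC clamp.

Base counts: A=8, T=3, G=5, C=8 (length 24).
GC content: GC 13/24 = 54.2% ✓
GC clamp: 3' end AAA has 0 G/C, need ≥1 ✗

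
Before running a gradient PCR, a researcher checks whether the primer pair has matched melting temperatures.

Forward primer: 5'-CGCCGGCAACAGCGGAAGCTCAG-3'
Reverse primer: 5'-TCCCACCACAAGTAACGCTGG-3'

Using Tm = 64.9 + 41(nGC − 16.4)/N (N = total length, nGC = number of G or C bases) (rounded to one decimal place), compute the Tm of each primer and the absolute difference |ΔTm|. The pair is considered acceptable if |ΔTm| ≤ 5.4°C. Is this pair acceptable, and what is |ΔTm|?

|ΔTm| = 7.9°C; the pair is not acceptable.

Forward: G+C = 16, N = 23 → Tm = 64.9 + 41·(16 − 16.4)/23 = 64.2°C.
Reverse: G+C = 12, N = 21 → Tm = 64.9 + 41·(12 − 16.4)/21 = 56.3°C.
|ΔTm| = |64.2 − 56.3| = 7.9°C, > 5.4°C.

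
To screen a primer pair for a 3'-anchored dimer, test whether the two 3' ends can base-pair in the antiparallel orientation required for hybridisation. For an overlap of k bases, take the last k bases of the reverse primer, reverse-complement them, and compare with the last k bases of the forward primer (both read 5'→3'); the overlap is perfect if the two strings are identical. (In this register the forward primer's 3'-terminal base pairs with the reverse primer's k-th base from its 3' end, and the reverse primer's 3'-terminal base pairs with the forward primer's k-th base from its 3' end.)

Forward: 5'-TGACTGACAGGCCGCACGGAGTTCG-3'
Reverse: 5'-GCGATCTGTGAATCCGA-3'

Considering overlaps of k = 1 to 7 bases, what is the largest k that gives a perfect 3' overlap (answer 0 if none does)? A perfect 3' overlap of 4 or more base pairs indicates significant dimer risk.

Longest perfect overlap: 3 complementary base pairs; below the dimer-risk threshold (threshold 4).

Last 7 bases (5'→3') — forward …GAGTTCG, reverse …AATCCGA.
Reverse complement of the reverse primer's last 7 bases: TCGGATT; its first k bases are the reverse complement of the reverse primer's last k bases, so a perfect k-base overlap needs the forward primer's last k bases to equal them.
Comparing (forward last k vs required): k=1: G vs T ✗; k=2: CG vs TC ✗; k=3: TCG vs TCG ✓; k=4: TTCG vs TCGG ✗; k=5: GTTCG vs TCGGA ✗; k=6: AGTTCG vs TCGGAT ✗; k=7: GAGTTCG vs TCGGATT ✗.
Only k = 3 is perfect, so the longest perfect 3' overlap is 3.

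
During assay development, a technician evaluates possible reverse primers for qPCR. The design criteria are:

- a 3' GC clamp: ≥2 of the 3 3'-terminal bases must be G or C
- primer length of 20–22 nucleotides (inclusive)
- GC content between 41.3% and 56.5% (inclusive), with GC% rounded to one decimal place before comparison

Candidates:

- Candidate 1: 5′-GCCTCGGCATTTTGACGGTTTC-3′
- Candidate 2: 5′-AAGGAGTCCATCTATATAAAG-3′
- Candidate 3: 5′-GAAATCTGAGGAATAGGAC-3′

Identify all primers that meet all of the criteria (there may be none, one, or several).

None of the candidates satisfy all criteria.

Candidate 1 (22 nt, A=2 T=8 G=6 C=6): 3' end TTC has 1 G/C, need ≥2 ✗; length 22 ✓; GC 12/22 = 54.5% ✓ — fails.
Candidate 2 (21 nt, A=9 T=5 G=4 C=3): 3' end AAG has 1 G/C, need ≥2 ✗; length 21 ✓; GC 7/21 = 33.3%, outside 41.3–56.5% ✗ — fails.
Candidate 3 (19 nt, A=8 T=3 G=6 C=2): 3' end GAC has 2 G/C ✓; length 19, outside 20–22 ✗; GC 8/19 = 42.1% ✓ — fails.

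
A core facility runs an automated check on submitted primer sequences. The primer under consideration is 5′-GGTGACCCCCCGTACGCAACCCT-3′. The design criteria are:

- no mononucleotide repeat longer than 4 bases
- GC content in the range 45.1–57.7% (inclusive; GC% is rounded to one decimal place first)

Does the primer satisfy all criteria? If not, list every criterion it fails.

Base counts: A=4, T=3, G=5, C=11 (length 23).
homopolymer run: longest run = 6, exceeds 4 ✗
GC content: GC 16/23 = 69.6%, outside 45.1–57.7% ✗

Fails: homopolymer run, GC content.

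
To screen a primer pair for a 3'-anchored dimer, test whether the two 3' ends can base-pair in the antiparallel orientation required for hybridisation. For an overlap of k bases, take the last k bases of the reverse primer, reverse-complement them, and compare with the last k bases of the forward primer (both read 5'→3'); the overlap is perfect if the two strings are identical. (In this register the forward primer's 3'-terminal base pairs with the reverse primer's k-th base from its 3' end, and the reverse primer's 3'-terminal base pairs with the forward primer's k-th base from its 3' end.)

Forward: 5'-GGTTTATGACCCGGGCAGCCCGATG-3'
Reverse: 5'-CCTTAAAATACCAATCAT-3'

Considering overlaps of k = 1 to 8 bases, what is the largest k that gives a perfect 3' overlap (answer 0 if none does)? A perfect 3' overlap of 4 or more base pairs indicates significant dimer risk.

Last 8 bases (5'→3') — forward …GCCCGATG, reverse …CCAATCAT.
Reverse complement of the reverse primer's last 8 bases: ATGATTGG; its first k bases are the reverse complement of the reverse primer's last k bases, so a perfect k-base overlap needs the forward primer's last k bases to equal them.
Comparing (forward last k vs required): k=1: G vs A ✗; k=2: TG vs AT ✗; k=3: ATG vs ATG ✓; k=4: GATG vs ATGA ✗; k=5: CGATG vs ATGAT ✗; k=6: CCGATG vs ATGATT ✗; k=7: CCCGATG vs ATGATTG ✗; k=8: GCCCGATG vs ATGATTGG ✗.
Only k = 3 is perfect, so the longest perfect 3' overlap is 3.

Longest perfect overlap: 3 complementary base pairs; below the dimer-risk threshold (threshold 4).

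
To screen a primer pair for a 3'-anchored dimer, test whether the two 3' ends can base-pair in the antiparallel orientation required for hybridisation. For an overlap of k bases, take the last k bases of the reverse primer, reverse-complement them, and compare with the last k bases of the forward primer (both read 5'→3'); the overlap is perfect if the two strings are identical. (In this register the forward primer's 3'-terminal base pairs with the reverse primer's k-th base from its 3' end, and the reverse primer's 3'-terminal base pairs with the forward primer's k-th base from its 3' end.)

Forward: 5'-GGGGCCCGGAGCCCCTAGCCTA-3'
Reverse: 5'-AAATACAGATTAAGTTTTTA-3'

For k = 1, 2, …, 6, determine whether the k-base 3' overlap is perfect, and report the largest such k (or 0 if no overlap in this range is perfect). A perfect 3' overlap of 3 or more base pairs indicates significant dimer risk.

Longest perfect overlap: 2 complementary base pairs; below the dimer-risk threshold (threshold 3).

Last 6 bases (5'→3') — forward …AGCCTA, reverse …TTTTTA.
Reverse complement of the reverse primer's last 6 bases: TAAAAA; its first k bases are the reverse complement of the reverse primer's last k bases, so a perfect k-base overlap needs the forward primer's last k bases to equal them.
Comparing (forward last k vs required): k=1: A vs T ✗; k=2: TA vs TA ✓; k=3: CTA vs TAA ✗; k=4: CCTA vs TAAA ✗; k=5: GCCTA vs TAAAA ✗; k=6: AGCCTA vs TAAAAA ✗.
Only k = 2 is perfect, so the longest perfect 3' overlap is 2.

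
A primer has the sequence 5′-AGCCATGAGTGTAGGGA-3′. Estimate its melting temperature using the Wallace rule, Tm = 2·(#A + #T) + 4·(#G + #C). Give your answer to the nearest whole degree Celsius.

Base counts: A=5, T=3, G=7, C=2 (length 17).
Tm = 2·(5+3) + 4·(7+2) = 2·8 + 4·9 = 16 + 36 = 52°C.

52°C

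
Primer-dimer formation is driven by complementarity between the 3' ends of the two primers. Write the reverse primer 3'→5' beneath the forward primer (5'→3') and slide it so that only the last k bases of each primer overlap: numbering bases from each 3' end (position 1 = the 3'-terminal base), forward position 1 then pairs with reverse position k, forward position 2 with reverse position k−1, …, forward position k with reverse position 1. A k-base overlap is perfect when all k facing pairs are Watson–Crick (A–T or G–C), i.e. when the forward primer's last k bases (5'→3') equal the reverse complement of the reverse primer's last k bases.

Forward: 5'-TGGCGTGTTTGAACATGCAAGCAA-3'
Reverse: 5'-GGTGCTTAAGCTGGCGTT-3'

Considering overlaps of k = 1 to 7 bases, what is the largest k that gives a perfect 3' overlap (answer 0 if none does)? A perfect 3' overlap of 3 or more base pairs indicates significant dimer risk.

Longest perfect overlap: 2 complementary base pairs; below the dimer-risk threshold (threshold 3).

Last 7 bases (5'→3') — forward …CAAGCAA, reverse …TGGCGTT.
Reverse complement of the reverse primer's last 7 bases: AACGCCA; its first k bases are the reverse complement of the reverse primer's last k bases, so a perfect k-base overlap needs the forward primer's last k bases to equal them.
Comparing (forward last k vs required): k=1: A vs A ✓; k=2: AA vs AA ✓; k=3: CAA vs AAC ✗; k=4: GCAA vs AACG ✗; k=5: AGCAA vs AACGC ✗; k=6: AAGCAA vs AACGCC ✗; k=7: CAAGCAA vs AACGCCA ✗.
Perfect overlaps at k = 1, 2; the largest is 2.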